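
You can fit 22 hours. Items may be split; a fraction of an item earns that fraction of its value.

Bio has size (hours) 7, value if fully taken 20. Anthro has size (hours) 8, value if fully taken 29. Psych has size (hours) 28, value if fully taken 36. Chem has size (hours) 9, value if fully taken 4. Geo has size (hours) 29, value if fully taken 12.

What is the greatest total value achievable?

Sort by value density: Anthro 29/8≈3.62, Bio 20/7≈2.86, Psych 36/28≈1.29, Chem 4/9≈0.444, Geo 12/29≈0.414.
Take all of Anthro (8 hours, value 29) → 14 hours left.
Bio: take in full, 7 hours for value 20 → 7 left.
Only 7 hours remain; take 7/28 of Psych for value 36×7/28 = 9.
Total value = 58.

58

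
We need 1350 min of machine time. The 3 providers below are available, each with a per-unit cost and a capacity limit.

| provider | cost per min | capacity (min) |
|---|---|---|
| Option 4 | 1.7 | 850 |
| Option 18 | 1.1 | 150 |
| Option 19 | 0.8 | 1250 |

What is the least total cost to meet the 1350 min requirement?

1110

Fill from the cheapest provider first.
Take 1250 from Option 19 at 0.8 → need 100 more.
Option 18 (1.1): take the remaining 100 → done.
Option 4: unused.
Cost = 1250×0.8 + 100×1.1 = 1110.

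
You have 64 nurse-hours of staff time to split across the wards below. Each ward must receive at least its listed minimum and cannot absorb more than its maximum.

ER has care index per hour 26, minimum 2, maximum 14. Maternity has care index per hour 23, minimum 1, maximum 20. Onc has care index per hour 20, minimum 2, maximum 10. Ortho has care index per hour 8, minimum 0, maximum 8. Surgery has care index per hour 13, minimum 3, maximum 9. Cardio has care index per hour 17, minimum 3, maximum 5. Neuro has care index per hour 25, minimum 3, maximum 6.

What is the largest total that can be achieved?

Meeting every minimum uses 2+1+2+0+3+3+3 = 14 nurse-hours, leaving 50.
Rank by care index per hour: ER 26 > Neuro 25 > Maternity 23 > Onc 20 > Cardio 17 > Surgery 13 > Ortho 8.
ER takes 12 more to reach its cap of 14 ; 38 left.
Give Neuro 3 more to hit its cap of 6 ; 35 left.
Give Maternity 19 more to hit its cap of 20 ; 16 left.
Onc: +8 to 10 (cap) ; 8 left.
Cardio: +2 to 5 (cap) ; 6 left.
Surgery takes 6 more to reach its cap of 9 ; 0 left.
Total = 26×14 + 23×20 + 20×10 + 13×9 + 17×5 + 25×6 = 1376.

1376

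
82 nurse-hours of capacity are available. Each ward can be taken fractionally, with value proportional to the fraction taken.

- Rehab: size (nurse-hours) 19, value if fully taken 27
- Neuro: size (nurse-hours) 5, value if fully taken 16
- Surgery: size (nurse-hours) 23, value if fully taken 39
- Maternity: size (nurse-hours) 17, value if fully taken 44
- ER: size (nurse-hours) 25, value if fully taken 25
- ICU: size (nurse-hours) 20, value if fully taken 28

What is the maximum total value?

151.2

Rank by value-to-size ratio: Neuro 16/5≈3.2, Maternity 44/17≈2.59, Surgery 39/23≈1.7, Rehab 27/19≈1.42, ICU 28/20≈1.4, ER 25/25≈1.
Take all of Neuro (5 nurse-hours, value 16) → 77 nurse-hours left.
All 17 nurse-hours of Maternity fit (value 44) → 60 remain.
All 23 nurse-hours of Surgery fit (value 39) → 37 remain.
Rehab: take in full, 19 nurse-hours for value 27 → 18 left.
Fill the last 18 nurse-hours with part of ICU: 18/20 of it earns 25.2.
Total value = 151.2.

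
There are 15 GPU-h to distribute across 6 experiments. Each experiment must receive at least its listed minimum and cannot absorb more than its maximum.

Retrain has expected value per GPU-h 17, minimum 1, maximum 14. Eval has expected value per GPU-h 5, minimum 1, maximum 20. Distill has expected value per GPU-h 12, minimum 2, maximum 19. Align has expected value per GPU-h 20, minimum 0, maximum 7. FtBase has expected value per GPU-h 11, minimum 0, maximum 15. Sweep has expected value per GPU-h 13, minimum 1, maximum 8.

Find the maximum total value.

250

Meeting every minimum uses 1+1+2+0+0+1 = 5 GPU-h, leaving 10.
Highest expected value per GPU-h first: Align 20 > Retrain 17 > Sweep 13 > Distill 12 > FtBase 11 > Eval 5.
Align takes 7 more to reach its cap of 7 — 3 left.
Retrain has room for 13 more but only 3 remain, so it gets 4.
Total = 17×4 + 5×1 + 12×2 + 20×7 + 13×1 = 250.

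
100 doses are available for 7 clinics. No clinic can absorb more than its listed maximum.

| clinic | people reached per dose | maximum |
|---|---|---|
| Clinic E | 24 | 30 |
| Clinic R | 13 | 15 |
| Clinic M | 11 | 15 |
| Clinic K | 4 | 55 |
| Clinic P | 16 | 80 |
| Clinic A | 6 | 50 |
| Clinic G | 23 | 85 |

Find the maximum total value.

2330

Rank by people reached per dose: Clinic E 24 > Clinic G 23 > Clinic P 16 > Clinic R 13 > Clinic M 11 > Clinic A 6 > Clinic K 4.
Clinic E takes 30 to reach its cap of 30 → 70 left.
Clinic G: +70 (room for 85) → 70. Pool exhausted.
Total = 24×30 + 23×70 = 2330.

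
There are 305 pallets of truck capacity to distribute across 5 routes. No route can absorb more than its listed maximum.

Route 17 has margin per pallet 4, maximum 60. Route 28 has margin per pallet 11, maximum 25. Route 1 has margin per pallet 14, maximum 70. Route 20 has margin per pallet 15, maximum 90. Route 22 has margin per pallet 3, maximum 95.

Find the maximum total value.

3025

Highest margin per pallet first: Route 20 15 > Route 1 14 > Route 28 11 > Route 17 4 > Route 22 3.
Route 20: +90 to 90 (cap) → 215 left.
Route 1 takes 70 to reach its cap of 70 → 145 left.
Route 28: +25 to 25 (cap) → 120 left.
Give Route 17 60 to hit its cap of 60 → 60 left.
Only 60 left; Route 22 takes them to reach 60.
Total = 4×60 + 11×25 + 14×70 + 15×90 + 3×60 = 3025.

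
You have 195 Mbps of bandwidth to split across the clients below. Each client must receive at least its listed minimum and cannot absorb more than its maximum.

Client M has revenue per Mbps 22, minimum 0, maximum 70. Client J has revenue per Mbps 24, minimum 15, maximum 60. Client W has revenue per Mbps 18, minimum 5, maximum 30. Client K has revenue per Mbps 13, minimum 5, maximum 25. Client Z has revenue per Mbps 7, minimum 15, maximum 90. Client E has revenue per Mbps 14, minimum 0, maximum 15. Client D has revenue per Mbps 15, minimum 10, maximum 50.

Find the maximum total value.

3915

Meeting every minimum uses 0+15+5+5+15+0+10 = 50 Mbps, leaving 145.
Order the clients by revenue per Mbps: Client J 24 > Client M 22 > Client W 18 > Client D 15 > Client E 14 > Client K 13 > Client Z 7.
Client J takes 45 more to reach its cap of 60 ; 100 left.
Give Client M 70 more to hit its cap of 70 ; 30 left.
Client W takes 25 more to reach its cap of 30 ; 5 left.
Client D has room for 40 more but only 5 remain, so it gets 15.
Total = 22×70 + 24×60 + 18×30 + 13×5 + 7×15 + 15×15 = 3915.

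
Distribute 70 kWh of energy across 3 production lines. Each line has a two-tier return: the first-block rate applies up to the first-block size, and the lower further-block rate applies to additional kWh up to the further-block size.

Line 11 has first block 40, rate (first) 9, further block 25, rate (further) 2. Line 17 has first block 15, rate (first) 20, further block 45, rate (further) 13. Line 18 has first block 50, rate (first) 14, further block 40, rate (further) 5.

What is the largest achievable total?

1065

Treat each block as its own option and order by rate: Line 17/tier1 20 > Line 18/tier1 14 > Line 17/tier2 13 > Line 11/tier1 9 > Line 18/tier2 5 > Line 11/tier2 2.
Line 17/tier1 (20): +15 → 55 left.
Line 18 tier1 at 14: fill all 50 → 5 left.
Line 17/tier2: +5 of 45 at 13; pool empty.
Total = 20×15 + 14×50 + 13×5 = 1065.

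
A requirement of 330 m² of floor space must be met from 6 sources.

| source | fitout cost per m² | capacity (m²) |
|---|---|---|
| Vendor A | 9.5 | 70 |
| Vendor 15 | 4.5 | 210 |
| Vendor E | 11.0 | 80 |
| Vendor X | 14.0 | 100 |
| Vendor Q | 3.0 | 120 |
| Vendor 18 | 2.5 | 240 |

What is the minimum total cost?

870

Fill from the cheapest source first.
Take 240 from Vendor 18 at 2.5 ; need 90 more.
Vendor Q (3.0): take the remaining 90 ; done.
Vendor 15, Vendor A, Vendor E, Vendor X: unused.
Cost = 240×2.5 + 90×3.0 = 870.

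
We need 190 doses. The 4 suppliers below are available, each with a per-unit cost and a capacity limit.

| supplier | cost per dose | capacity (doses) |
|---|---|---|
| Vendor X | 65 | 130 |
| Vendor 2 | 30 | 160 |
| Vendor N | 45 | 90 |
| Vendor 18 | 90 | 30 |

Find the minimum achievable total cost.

Cheapest first:
Vendor 2 at 30: take all 160 doses ; 30 still needed.
Vendor N at 45: take 30 of its 90 ; requirement met.
Vendor X, Vendor 18: unused.
Cost = 160×30 + 30×45 = 6150.

6150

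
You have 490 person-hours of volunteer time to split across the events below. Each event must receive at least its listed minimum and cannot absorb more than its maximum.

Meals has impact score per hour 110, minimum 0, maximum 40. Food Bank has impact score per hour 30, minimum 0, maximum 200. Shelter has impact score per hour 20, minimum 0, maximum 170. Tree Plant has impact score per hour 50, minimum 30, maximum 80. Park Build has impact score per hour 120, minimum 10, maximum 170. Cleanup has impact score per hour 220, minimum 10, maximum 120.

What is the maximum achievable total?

57600

Meeting every minimum uses 0+0+0+30+10+10 = 50 person-hours, leaving 440.
Highest impact score per hour first: Cleanup 220 > Park Build 120 > Meals 110 > Tree Plant 50 > Food Bank 30 > Shelter 20.
Give Cleanup 110 more to hit its cap of 120 → 330 left.
Park Build takes 160 more to reach its cap of 170 → 170 left.
Give Meals 40 more to hit its cap of 40 → 130 left.
Give Tree Plant 50 more to hit its cap of 80 → 80 left.
Food Bank has room for 200 more but only 80 remain, so it gets 80.
Total = 110×40 + 30×80 + 50×80 + 120×170 + 220×120 = 57600.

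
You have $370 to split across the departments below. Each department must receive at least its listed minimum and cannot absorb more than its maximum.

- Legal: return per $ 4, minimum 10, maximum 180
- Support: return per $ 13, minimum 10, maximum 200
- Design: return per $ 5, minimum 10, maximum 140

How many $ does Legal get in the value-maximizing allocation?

30

Meeting every minimum uses 10+10+10 = 30 $, leaving 340.
Highest return per $ first: Support 13 > Design 5 > Legal 4.
Support: +190 to 200 (cap) → 150 left.
Design: +130 to 140 (cap) → 20 left.
Legal: +20 (room for 170) → 30. Pool exhausted.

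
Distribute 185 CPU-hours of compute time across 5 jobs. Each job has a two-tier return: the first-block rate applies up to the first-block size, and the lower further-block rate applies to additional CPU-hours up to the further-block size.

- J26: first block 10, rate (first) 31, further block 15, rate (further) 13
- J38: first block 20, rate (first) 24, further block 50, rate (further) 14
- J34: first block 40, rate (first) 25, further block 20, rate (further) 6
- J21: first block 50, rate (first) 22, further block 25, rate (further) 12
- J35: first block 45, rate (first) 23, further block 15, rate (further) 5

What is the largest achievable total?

4205

Order all 10 blocks by rate: J26/T1 31 > J34/T1 25 > J38/T1 24 > J35/T1 23 > J21/T1 22 > J38/T2 14 > J26/T2 13 > J21/T2 12 > J34/T2 6 > J35/T2 5.
Fill J26 T1 block (10 at 31) ; 175 left.
J34 T1 at 25: fill all 40 ; 135 left.
Fill J38 T1 block (20 at 24) ; 115 left.
Fill J35 T1 block (45 at 23) ; 70 left.
J21 T1 at 22: fill all 50 ; 20 left.
20 remain; put them into J38 T2 at 14.
Total = 31×10 + 25×40 + 24×20 + 23×45 + 22×50 + 14×20 = 4205.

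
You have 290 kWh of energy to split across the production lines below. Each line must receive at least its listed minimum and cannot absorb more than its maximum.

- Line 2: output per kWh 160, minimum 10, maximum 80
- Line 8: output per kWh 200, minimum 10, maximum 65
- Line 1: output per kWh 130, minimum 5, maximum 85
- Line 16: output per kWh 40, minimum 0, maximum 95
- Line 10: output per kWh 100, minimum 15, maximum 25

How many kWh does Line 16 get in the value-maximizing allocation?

Meeting every minimum uses 10+10+5+0+15 = 40 kWh, leaving 250.
Order the production lines by output per kWh: Line 8 200 > Line 2 160 > Line 1 130 > Line 10 100 > Line 16 40.
Give Line 8 55 more to hit its cap of 65 → 195 left.
Give Line 2 70 more to hit its cap of 80 → 125 left.
Line 1 takes 80 more to reach its cap of 85 → 45 left.
Give Line 10 10 more to hit its cap of 25 → 35 left.
Line 16: +35 (room for 95) → 35. Pool exhausted.

35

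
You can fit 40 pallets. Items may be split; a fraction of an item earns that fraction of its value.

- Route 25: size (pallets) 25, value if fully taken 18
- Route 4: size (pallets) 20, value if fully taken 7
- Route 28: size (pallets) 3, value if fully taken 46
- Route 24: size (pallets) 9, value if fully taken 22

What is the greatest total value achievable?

Rank by value-to-size ratio: Route 28 46/3≈15.3, Route 24 22/9≈2.44, Route 25 18/25≈0.72, Route 4 7/20≈0.35.
All 3 pallets of Route 28 fit (value 46) → 37 remain.
Route 24: take in full, 9 pallets for value 22 → 28 left.
Route 25: take in full, 25 pallets for value 18 → 3 left.
3 pallets left: a 3/20 share of Route 4 gives 7×3/20 = 1.05.
Total value = 87.05.

87.05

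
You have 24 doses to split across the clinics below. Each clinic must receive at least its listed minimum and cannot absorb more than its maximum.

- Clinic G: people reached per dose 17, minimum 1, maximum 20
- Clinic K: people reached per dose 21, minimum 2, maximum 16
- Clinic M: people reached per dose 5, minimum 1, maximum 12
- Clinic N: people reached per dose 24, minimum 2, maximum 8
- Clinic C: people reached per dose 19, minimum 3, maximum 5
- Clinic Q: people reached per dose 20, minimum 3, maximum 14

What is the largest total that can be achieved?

Meeting every minimum uses 1+2+1+2+3+3 = 12 doses, leaving 12.
Highest people reached per dose first: Clinic N 24 > Clinic K 21 > Clinic Q 20 > Clinic C 19 > Clinic G 17 > Clinic M 5.
Clinic N: +6 to 8 (cap) — 6 left.
Clinic K has room for 14 more but only 6 remain, so it gets 8.
Total = 17×1 + 21×8 + 5×1 + 24×8 + 19×3 + 20×3 = 499.

499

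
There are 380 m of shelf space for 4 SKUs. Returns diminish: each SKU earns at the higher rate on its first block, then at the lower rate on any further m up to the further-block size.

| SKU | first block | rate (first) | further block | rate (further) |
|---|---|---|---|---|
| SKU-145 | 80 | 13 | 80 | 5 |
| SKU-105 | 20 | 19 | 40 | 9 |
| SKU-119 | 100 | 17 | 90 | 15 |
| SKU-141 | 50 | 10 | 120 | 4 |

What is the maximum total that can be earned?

Rank every tier by rate: SKU-105/tier1 19 > SKU-119/tier1 17 > SKU-119/tier2 15 > SKU-145/tier1 13 > SKU-141/tier1 10 > SKU-105/tier2 9 > SKU-145/tier2 5 > SKU-141/tier2 4.
SKU-105 tier1 at 19: fill all 20 — 360 left.
SKU-119 tier1 at 17: fill all 100 — 260 left.
SKU-119 tier2 at 15: fill all 90 — 170 left.
SKU-145 tier1 at 13: fill all 80 — 90 left.
SKU-141 tier1 at 10: fill all 50 — 40 left.
SKU-105/tier2 (9): +40 — 0 left.
Total = 19×20 + 17×100 + 15×90 + 13×80 + 10×50 + 9×40 = 5330.

5330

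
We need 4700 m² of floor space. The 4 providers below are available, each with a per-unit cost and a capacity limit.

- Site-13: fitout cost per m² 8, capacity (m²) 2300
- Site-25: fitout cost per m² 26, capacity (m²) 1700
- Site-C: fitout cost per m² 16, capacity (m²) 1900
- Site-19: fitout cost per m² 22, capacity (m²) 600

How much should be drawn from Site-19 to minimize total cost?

500

Cheapest first:
Site-13 at 8: take all 2300 m² → 2400 still needed.
Site-C (16): use full 1900 → 500 m² to go.
Site-19 at 22: take 500 of its 600 → requirement met.
Site-25: unused.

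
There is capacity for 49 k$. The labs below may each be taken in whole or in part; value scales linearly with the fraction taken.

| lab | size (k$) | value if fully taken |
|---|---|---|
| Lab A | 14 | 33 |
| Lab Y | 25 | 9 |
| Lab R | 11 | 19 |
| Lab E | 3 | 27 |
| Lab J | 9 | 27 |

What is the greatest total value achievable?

110.32

Best value per unit of size first: Lab E 27/3≈9, Lab J 27/9≈3, Lab A 33/14≈2.36, Lab R 19/11≈1.73, Lab Y 9/25≈0.36.
All 3 k$ of Lab E fit (value 27) — 46 remain.
All 9 k$ of Lab J fit (value 27) — 37 remain.
All 14 k$ of Lab A fit (value 33) — 23 remain.
Lab R: take in full, 11 k$ for value 19 — 12 left.
12 k$ left: a 12/25 share of Lab Y gives 9×12/25 = 4.32.
Total value = 110.32.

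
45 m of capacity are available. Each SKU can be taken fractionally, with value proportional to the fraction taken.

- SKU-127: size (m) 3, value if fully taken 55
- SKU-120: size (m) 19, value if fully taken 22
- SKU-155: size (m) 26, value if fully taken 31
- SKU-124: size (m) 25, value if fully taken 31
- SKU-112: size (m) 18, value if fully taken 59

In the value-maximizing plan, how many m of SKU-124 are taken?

Rank by value-to-size ratio: SKU-127 55/3≈18.3, SKU-112 59/18≈3.28, SKU-124 31/25≈1.24, SKU-155 31/26≈1.19, SKU-120 22/19≈1.16.
SKU-127: take in full, 3 m for value 55 — 42 left.
Take all of SKU-112 (18 m, value 59) — 24 m left.
Fill the last 24 m with part of SKU-124: 24/25 of it earns 29.76.

24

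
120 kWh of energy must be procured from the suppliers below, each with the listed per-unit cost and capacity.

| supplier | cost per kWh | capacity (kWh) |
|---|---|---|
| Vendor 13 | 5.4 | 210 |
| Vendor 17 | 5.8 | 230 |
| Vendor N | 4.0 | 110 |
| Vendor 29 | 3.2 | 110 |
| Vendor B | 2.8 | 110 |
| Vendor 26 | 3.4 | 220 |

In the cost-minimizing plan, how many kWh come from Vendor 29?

10

Cheapest first:
Take 110 from Vendor B at 2.8 ; need 10 more.
Vendor 29 at 3.2: take 10 of its 110 ; requirement met.
Vendor 26, Vendor N, Vendor 13, Vendor 17: unused.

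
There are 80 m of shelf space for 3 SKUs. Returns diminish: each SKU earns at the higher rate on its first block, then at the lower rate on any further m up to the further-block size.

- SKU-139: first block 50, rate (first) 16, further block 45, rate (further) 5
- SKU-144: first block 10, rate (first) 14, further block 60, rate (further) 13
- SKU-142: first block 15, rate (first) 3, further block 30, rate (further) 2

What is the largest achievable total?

1200

Rank every tier by rate: SKU-139/tier1 16 > SKU-144/tier1 14 > SKU-144/tier2 13 > SKU-139/tier2 5 > SKU-142/tier1 3 > SKU-142/tier2 2.
Fill SKU-139 tier1 block (50 at 16) → 30 left.
Fill SKU-144 tier1 block (10 at 14) → 20 left.
20 remain; put them into SKU-144 tier2 at 13.
Total = 16×50 + 14×10 + 13×20 = 1200.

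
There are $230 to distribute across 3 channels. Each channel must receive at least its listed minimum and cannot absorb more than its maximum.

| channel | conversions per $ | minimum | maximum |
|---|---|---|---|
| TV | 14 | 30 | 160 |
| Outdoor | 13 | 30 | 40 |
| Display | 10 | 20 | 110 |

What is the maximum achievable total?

3060

Meeting every minimum uses 30+30+20 = 80 $, leaving 150.
Rank by conversions per $: TV 14 > Outdoor 13 > Display 10.
TV: +130 to 160 (cap) — 20 left.
Outdoor takes 10 more to reach its cap of 40 — 10 left.
Display has room for 90 more but only 10 remain, so it gets 30.
Total = 14×160 + 13×40 + 10×30 = 3060.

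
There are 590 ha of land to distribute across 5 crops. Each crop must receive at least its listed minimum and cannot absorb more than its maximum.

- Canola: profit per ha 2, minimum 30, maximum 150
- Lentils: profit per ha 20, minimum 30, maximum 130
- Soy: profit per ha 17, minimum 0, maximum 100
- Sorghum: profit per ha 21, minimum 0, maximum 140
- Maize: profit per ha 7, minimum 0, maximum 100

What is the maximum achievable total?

8180

Meeting every minimum uses 30+30+0+0+0 = 60 ha, leaving 530.
Highest profit per ha first: Sorghum 21 > Lentils 20 > Soy 17 > Maize 7 > Canola 2.
Sorghum: +140 to 140 (cap) → 390 left.
Lentils: +100 to 130 (cap) → 290 left.
Give Soy 100 more to hit its cap of 100 → 190 left.
Maize takes 100 more to reach its cap of 100 → 90 left.
Canola: +90 (room for 120) → 120. Pool exhausted.
Total = 2×120 + 20×130 + 17×100 + 21×140 + 7×100 = 8180.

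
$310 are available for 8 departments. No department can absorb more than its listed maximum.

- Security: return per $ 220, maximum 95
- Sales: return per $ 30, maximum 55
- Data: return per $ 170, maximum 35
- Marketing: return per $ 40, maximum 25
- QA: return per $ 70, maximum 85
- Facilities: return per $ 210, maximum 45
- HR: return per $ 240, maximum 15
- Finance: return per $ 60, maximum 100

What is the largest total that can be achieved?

47950

Order the departments by return per $: HR 240 > Security 220 > Facilities 210 > Data 170 > QA 70 > Finance 60 > Marketing 40 > Sales 30.
HR takes 15 to reach its cap of 15 → 295 left.
Security: +95 to 95 (cap) → 200 left.
Facilities takes 45 to reach its cap of 45 → 155 left.
Give Data 35 to hit its cap of 35 → 120 left.
QA takes 85 to reach its cap of 85 → 35 left.
Finance: +35 (room for 100) → 35. Pool exhausted.
Total = 220×95 + 170×35 + 70×85 + 210×45 + 240×15 + 60×35 = 47950.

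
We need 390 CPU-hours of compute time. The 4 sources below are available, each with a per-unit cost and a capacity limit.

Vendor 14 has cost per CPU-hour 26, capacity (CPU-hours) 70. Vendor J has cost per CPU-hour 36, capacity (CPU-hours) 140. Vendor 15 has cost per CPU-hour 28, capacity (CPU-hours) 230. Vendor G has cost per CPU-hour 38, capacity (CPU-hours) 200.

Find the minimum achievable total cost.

Cheapest first:
Vendor 14 (26): use full 70 → 320 CPU-hours to go.
Vendor 15 at 28: take all 230 CPU-hours → 90 still needed.
Vendor J at 36: take 90 of its 140 → requirement met.
Vendor G: unused.
Cost = 70×26 + 230×28 + 90×36 = 11500.

11500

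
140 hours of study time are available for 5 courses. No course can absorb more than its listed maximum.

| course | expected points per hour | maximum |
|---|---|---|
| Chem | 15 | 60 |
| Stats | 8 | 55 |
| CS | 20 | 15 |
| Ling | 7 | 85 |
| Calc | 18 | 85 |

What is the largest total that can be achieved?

2430

Order the courses by expected points per hour: CS 20 > Calc 18 > Chem 15 > Stats 8 > Ling 7.
Give CS 15 to hit its cap of 15 ; 125 left.
Give Calc 85 to hit its cap of 85 ; 40 left.
Chem: +40 (room for 60) → 40. Pool exhausted.
Total = 15×40 + 20×15 + 18×85 = 2430.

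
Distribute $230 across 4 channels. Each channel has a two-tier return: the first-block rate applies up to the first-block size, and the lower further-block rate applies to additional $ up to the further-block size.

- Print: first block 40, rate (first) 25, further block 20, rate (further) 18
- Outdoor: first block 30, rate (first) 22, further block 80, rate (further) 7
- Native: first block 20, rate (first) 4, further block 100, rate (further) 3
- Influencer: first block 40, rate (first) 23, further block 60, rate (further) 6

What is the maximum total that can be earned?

Rank every tier by rate: Print/tier1 25 > Influencer/tier1 23 > Outdoor/tier1 22 > Print/tier2 18 > Outdoor/tier2 7 > Influencer/tier2 6 > Native/tier1 4 > Native/tier2 3.
Print/tier1 (25): +40 ; 190 left.
Fill Influencer tier1 block (40 at 23) ; 150 left.
Outdoor tier1 at 22: fill all 30 ; 120 left.
Print/tier2 (18): +20 ; 100 left.
Outdoor/tier2 (7): +80 ; 20 left.
Influencer/tier2: +20 of 60 at 6; pool empty.
Total = 25×40 + 23×40 + 22×30 + 18×20 + 7×80 + 6×20 = 3620.

3620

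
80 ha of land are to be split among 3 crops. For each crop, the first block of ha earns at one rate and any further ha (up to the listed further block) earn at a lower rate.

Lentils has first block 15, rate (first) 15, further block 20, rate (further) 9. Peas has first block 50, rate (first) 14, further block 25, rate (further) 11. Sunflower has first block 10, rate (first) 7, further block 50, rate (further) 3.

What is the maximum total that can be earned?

Treat each block as its own option and order by rate: Lentils/T1 15 > Peas/T1 14 > Peas/T2 11 > Lentils/T2 9 > Sunflower/T1 7 > Sunflower/T2 3.
Fill Lentils T1 block (15 at 15) ; 65 left.
Peas/T1 (14): +50 ; 15 left.
Peas T2 at 11: only 15 left, fill 15.
Total = 15×15 + 14×50 + 11×15 = 1090.

1090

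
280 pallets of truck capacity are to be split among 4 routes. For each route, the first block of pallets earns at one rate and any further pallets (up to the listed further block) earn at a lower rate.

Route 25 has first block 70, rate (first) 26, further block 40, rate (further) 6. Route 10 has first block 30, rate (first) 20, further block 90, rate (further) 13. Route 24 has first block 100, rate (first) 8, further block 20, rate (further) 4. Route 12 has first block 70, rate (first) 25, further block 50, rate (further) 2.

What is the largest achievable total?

5500

Rank every tier by rate: Route 25/tier1 26 > Route 12/tier1 25 > Route 10/tier1 20 > Route 10/tier2 13 > Route 24/tier1 8 > Route 25/tier2 6 > Route 24/tier2 4 > Route 12/tier2 2.
Fill Route 25 tier1 block (70 at 26) → 210 left.
Route 12/tier1 (25): +70 → 140 left.
Route 10 tier1 at 20: fill all 30 → 110 left.
Route 10 tier2 at 13: fill all 90 → 20 left.
Route 24 tier1 at 8: only 20 left, fill 20.
Total = 26×70 + 25×70 + 20×30 + 13×90 + 8×20 = 5500.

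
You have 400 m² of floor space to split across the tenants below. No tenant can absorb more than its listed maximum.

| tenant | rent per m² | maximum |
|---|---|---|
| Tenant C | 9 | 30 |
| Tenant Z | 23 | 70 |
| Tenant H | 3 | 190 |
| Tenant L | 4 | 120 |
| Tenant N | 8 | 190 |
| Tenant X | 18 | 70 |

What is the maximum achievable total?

4820

Highest rent per m² first: Tenant Z 23 > Tenant X 18 > Tenant C 9 > Tenant N 8 > Tenant L 4 > Tenant H 3.
Tenant Z takes 70 to reach its cap of 70 ; 330 left.
Tenant X takes 70 to reach its cap of 70 ; 260 left.
Give Tenant C 30 to hit its cap of 30 ; 230 left.
Tenant N takes 190 to reach its cap of 190 ; 40 left.
Tenant L has room for 120 but only 40 remain, so it gets 40.
Total = 9×30 + 23×70 + 4×40 + 8×190 + 18×70 = 4820.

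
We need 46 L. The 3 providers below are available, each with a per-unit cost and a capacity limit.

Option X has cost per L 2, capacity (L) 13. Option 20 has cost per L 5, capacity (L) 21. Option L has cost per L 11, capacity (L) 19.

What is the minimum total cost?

263

Fill from the cheapest provider first.
Option X (2): use full 13 → 33 L to go.
Option 20 at 5: take all 21 L → 12 still needed.
Option L (11): take the remaining 12 → done.
Cost = 13×2 + 21×5 + 12×11 = 263.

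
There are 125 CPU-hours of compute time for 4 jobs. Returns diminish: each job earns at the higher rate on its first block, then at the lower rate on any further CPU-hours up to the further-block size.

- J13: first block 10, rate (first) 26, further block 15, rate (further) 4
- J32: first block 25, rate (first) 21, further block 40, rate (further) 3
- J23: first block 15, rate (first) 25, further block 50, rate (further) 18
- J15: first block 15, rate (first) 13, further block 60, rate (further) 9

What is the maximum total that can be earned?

2345

Rank every tier by rate: J13/T1 26 > J23/T1 25 > J32/T1 21 > J23/T2 18 > J15/T1 13 > J15/T2 9 > J13/T2 4 > J32/T2 3.
J13 T1 at 26: fill all 10 — 115 left.
Fill J23 T1 block (15 at 25) — 100 left.
J32 T1 at 21: fill all 25 — 75 left.
J23/T2 (18): +50 — 25 left.
J15 T1 at 13: fill all 15 — 10 left.
J15/T2: +10 of 60 at 9; pool empty.
Total = 26×10 + 25×15 + 21×25 + 18×50 + 13×15 + 9×10 = 2345.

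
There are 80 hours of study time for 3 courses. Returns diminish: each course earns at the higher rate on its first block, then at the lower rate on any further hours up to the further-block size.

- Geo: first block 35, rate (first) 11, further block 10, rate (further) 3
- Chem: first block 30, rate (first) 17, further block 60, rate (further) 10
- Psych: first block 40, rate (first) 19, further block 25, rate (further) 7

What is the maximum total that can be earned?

1380

Order all 6 blocks by rate: Psych/T1 19 > Chem/T1 17 > Geo/T1 11 > Chem/T2 10 > Psych/T2 7 > Geo/T2 3.
Psych/T1 (19): +40 — 40 left.
Chem/T1 (17): +30 — 10 left.
10 remain; put them into Geo T1 at 11.
Total = 19×40 + 17×30 + 11×10 = 1380.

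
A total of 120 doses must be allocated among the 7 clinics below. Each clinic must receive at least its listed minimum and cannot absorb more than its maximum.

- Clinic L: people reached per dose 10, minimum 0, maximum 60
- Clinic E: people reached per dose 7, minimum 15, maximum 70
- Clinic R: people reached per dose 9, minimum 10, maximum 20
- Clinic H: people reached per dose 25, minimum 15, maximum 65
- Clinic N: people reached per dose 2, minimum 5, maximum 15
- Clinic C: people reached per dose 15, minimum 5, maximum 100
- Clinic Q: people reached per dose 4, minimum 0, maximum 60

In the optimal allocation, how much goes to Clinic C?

Meeting every minimum uses 0+15+10+15+5+5+0 = 50 doses, leaving 70.
Highest people reached per dose first: Clinic H 25 > Clinic C 15 > Clinic L 10 > Clinic R 9 > Clinic E 7 > Clinic Q 4 > Clinic N 2.
Clinic H: +50 to 65 (cap) → 20 left.
Clinic C has room for 95 more but only 20 remain, so it gets 25.

25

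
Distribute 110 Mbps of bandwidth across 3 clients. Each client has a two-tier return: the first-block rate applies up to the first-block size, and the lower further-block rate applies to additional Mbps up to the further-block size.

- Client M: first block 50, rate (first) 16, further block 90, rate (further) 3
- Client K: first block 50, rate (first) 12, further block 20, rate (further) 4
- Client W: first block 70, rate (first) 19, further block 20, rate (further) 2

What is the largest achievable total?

Rank every tier by rate: Client W/first 19 > Client M/first 16 > Client K/first 12 > Client K/second 4 > Client M/second 3 > Client W/second 2.
Fill Client W first block (70 at 19) — 40 left.
Client M/first: +40 of 50 at 16; pool empty.
Total = 19×70 + 16×40 = 1970.

1970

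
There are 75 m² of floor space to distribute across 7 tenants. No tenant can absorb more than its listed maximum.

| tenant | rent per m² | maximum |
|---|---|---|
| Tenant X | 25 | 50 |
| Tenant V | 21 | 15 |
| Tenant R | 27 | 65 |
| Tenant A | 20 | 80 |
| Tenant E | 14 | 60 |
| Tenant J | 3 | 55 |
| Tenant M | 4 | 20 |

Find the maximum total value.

Order the tenants by rent per m²: Tenant R 27 > Tenant X 25 > Tenant V 21 > Tenant A 20 > Tenant E 14 > Tenant M 4 > Tenant J 3.
Give Tenant R 65 to hit its cap of 65 → 10 left.
Only 10 left; Tenant X takes them to reach 10.
Total = 25×10 + 27×65 = 2005.

2005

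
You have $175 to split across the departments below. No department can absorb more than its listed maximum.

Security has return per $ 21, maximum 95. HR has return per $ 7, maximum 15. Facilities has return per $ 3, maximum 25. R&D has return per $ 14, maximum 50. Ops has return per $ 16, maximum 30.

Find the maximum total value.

Rank by return per $: Security 21 > Ops 16 > R&D 14 > HR 7 > Facilities 3.
Security: +95 to 95 (cap) ; 80 left.
Ops: +30 to 30 (cap) ; 50 left.
R&D: +50 to 50 (cap) ; 0 left.
Total = 21×95 + 14×50 + 16×30 = 3175.

3175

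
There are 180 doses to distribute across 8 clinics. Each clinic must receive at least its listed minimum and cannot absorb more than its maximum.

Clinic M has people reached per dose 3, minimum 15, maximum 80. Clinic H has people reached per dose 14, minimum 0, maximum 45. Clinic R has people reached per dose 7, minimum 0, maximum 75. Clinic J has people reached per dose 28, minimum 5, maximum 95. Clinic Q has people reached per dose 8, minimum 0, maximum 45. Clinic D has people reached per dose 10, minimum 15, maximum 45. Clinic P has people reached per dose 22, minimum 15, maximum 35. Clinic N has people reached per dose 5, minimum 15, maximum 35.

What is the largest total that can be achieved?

Meeting every minimum uses 15+0+0+5+0+15+15+15 = 65 doses, leaving 115.
Order the clinics by people reached per dose: Clinic J 28 > Clinic P 22 > Clinic H 14 > Clinic D 10 > Clinic Q 8 > Clinic R 7 > Clinic N 5 > Clinic M 3.
Clinic J: +90 to 95 (cap) — 25 left.
Give Clinic P 20 more to hit its cap of 35 — 5 left.
Clinic H has room for 45 more but only 5 remain, so it gets 5.
Total = 3×15 + 14×5 + 28×95 + 10×15 + 22×35 + 5×15 = 3770.

3770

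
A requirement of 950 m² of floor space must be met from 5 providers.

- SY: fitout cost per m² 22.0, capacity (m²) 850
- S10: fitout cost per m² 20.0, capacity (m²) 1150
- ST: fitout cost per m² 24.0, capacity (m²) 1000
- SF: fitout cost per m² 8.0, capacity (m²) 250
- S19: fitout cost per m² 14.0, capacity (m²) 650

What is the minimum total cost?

12100

Use providers in increasing cost order.
SF (8.0): use full 250 — 700 m² to go.
S19 at 14.0: take all 650 m² — 50 still needed.
Take 50 from S10 at 20.0 to finish.
SY, ST: unused.
Cost = 250×8.0 + 650×14.0 + 50×20.0 = 12100.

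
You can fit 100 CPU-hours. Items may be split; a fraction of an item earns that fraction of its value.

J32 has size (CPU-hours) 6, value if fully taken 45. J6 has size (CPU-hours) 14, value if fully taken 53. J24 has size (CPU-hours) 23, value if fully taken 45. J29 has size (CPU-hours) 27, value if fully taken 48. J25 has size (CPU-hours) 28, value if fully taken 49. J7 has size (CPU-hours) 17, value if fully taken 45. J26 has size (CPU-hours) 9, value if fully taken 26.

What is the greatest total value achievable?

269

Best value per unit of size first: J32 45/6≈7.5, J6 53/14≈3.79, J26 26/9≈2.89, J7 45/17≈2.65, J24 45/23≈1.96, J29 48/27≈1.78, J25 49/28≈1.75.
Take all of J32 (6 CPU-hours, value 45) → 94 CPU-hours left.
J6: take in full, 14 CPU-hours for value 53 → 80 left.
All 9 CPU-hours of J26 fit (value 26) → 71 remain.
J7: take in full, 17 CPU-hours for value 45 → 54 left.
All 23 CPU-hours of J24 fit (value 45) → 31 remain.
J29: take in full, 27 CPU-hours for value 48 → 4 left.
Only 4 CPU-hours remain; take 4/28 of J25 for value 49×4/28 = 7.
Total value = 269.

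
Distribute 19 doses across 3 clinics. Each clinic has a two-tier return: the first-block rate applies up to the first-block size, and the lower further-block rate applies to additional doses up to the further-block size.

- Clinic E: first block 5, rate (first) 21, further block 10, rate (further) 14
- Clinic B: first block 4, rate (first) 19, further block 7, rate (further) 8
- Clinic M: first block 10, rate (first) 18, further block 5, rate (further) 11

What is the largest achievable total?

361

Treat each block as its own option and order by rate: Clinic E/first 21 > Clinic B/first 19 > Clinic M/first 18 > Clinic E/second 14 > Clinic M/second 11 > Clinic B/second 8.
Clinic E first at 21: fill all 5 → 14 left.
Clinic B first at 19: fill all 4 → 10 left.
Fill Clinic M first block (10 at 18) → 0 left.
Total = 21×5 + 19×4 + 18×10 = 361.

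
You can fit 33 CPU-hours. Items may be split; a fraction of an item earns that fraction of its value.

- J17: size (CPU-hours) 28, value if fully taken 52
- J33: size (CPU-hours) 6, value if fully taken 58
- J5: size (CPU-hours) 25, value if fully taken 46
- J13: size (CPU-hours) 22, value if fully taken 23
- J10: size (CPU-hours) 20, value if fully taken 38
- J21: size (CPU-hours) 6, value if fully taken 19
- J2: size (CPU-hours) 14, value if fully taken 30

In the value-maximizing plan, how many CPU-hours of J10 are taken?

Sort by value density: J33 58/6≈9.67, J21 19/6≈3.17, J2 30/14≈2.14, J10 38/20≈1.9, J17 52/28≈1.86, J5 46/25≈1.84, J13 23/22≈1.05.
Take all of J33 (6 CPU-hours, value 58) ; 27 CPU-hours left.
J21: take in full, 6 CPU-hours for value 19 ; 21 left.
J2: take in full, 14 CPU-hours for value 30 ; 7 left.
7 CPU-hours left: a 7/20 share of J10 gives 38×7/20 = 13.3.

7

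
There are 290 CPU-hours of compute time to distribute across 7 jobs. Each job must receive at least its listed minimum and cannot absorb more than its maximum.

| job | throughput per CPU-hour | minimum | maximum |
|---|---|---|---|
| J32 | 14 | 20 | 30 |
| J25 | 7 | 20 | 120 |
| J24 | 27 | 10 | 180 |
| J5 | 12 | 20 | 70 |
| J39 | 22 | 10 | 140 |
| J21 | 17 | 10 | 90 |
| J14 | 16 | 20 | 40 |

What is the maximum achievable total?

6450

Meeting every minimum uses 20+20+10+20+10+10+20 = 110 CPU-hours, leaving 180.
Highest throughput per CPU-hour first: J24 27 > J39 22 > J21 17 > J14 16 > J32 14 > J5 12 > J25 7.
J24 takes 170 more to reach its cap of 180 ; 10 left.
J39 has room for 130 more but only 10 remain, so it gets 20.
Total = 14×20 + 7×20 + 27×180 + 12×20 + 22×20 + 17×10 + 16×20 = 6450.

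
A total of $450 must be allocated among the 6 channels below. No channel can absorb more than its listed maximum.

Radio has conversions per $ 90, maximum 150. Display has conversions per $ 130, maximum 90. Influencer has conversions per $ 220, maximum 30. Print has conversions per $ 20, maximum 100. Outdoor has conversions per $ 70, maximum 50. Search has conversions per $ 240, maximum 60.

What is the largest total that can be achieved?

51100

Order the channels by conversions per $: Search 240 > Influencer 220 > Display 130 > Radio 90 > Outdoor 70 > Print 20.
Search: +60 to 60 (cap) → 390 left.
Give Influencer 30 to hit its cap of 30 → 360 left.
Display: +90 to 90 (cap) → 270 left.
Radio: +150 to 150 (cap) → 120 left.
Give Outdoor 50 to hit its cap of 50 → 70 left.
Print: +70 (room for 100) → 70. Pool exhausted.
Total = 90×150 + 130×90 + 220×30 + 20×70 + 70×50 + 240×60 = 51100.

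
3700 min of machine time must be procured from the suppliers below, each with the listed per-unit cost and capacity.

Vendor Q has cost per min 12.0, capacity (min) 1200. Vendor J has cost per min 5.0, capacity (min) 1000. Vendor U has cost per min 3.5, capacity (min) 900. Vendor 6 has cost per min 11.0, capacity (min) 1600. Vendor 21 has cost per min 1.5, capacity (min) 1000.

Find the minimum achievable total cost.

Fill from the cheapest supplier first.
Vendor 21 at 1.5: take all 1000 min → 2700 still needed.
Take 900 from Vendor U at 3.5 → need 1800 more.
Take 1000 from Vendor J at 5.0 → need 800 more.
Vendor 6 at 11.0: take 800 of its 1600 → requirement met.
Vendor Q: unused.
Cost = 1000×1.5 + 900×3.5 + 1000×5.0 + 800×11.0 = 18450.

18450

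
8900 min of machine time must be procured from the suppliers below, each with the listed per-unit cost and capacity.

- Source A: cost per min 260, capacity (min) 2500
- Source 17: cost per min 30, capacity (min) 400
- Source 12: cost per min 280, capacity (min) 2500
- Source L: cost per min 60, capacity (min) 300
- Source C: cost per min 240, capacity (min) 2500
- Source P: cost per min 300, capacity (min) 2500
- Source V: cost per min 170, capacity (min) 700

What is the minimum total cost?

2099000

Fill from the cheapest supplier first.
Source 17 (30): use full 400 ; 8500 min to go.
Take 300 from Source L at 60 ; need 8200 more.
Take 700 from Source V at 170 ; need 7500 more.
Source C at 240: take all 2500 min ; 5000 still needed.
Source A at 260: take all 2500 min ; 2500 still needed.
Take 2500 from Source 12 at 280 ; need 0 more.
Source P: unused.
Cost = 400×30 + 300×60 + 700×170 + 2500×240 + 2500×260 + 2500×280 = 2099000.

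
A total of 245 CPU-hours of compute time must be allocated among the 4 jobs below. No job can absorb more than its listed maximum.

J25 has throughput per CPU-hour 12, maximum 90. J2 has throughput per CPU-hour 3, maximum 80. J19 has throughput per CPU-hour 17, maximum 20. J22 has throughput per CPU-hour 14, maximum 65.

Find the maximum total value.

Rank by throughput per CPU-hour: J19 17 > J22 14 > J25 12 > J2 3.
J19: +20 to 20 (cap) — 225 left.
J22 takes 65 to reach its cap of 65 — 160 left.
J25: +90 to 90 (cap) — 70 left.
Only 70 left; J2 takes them to reach 70.
Total = 12×90 + 3×70 + 17×20 + 14×65 = 2540.

2540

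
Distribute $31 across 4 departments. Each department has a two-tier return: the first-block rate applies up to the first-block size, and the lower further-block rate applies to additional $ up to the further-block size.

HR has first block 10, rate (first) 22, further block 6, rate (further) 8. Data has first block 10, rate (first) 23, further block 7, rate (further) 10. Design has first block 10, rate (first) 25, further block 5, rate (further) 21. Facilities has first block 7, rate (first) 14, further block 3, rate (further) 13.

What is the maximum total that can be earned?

721

Rank every tier by rate: Design/first 25 > Data/first 23 > HR/first 22 > Design/second 21 > Facilities/first 14 > Facilities/second 13 > Data/second 10 > HR/second 8.
Fill Design first block (10 at 25) → 21 left.
Fill Data first block (10 at 23) → 11 left.
HR/first (22): +10 → 1 left.
Design/second: +1 of 5 at 21; pool empty.
Total = 25×10 + 23×10 + 22×10 + 21×1 = 721.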